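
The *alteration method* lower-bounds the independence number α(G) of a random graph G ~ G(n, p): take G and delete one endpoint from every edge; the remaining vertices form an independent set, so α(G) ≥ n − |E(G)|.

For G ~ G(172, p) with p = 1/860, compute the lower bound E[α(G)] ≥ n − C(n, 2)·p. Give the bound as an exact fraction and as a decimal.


E[|E(G)|] = C(172, 2)·p = 14706 · (1/860) = 171/10.
E[α(G)] ≥ n − E[|E(G)|] = 172 − 171/10 = 1549/10.
Numerically: ≈ 154.900.
(This is only a lower bound; the true E[α(G)] may be larger.)

E[α(G)] ≥ 1549/10 ≈ 154.900.


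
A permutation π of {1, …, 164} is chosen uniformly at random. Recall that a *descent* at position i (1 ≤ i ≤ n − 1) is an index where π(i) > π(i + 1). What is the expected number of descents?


Write X = Σ X_I over i = 1, …, 163, with X_I the indicator of one descent.
There are 163 indicators.
For each fixed i, the pair (π(i), π(i+1)) is a uniformly random ordered pair of distinct values from {1, …, 164}; by symmetry P[π(i) > π(i+1)] = 1/2.
By linearity: E[X] = 163 · (1/2) = (164 − 1) · (1/2) = 163/2 ≈ 81.500.

E[X] = 163/2 = 81.500.


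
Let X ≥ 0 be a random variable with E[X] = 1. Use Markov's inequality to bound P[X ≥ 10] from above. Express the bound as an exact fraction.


μ = E[X] = 1, a = 10.
Markov: P[X ≥ 10] ≤ μ/a = (1)/10 = 1/10.
Numerically: ≈ 0.10000.
(Since a = 10 > μ = 1.00000, the bound 1/10 is < 1 and informative.)

P[X ≥ 10] ≤ 1/10 ≈ 0.10000.


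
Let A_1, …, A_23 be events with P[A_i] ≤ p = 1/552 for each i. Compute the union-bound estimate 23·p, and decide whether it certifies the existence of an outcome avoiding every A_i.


Union bound: P[∪_{i=1}^{23} A_i] ≤ Σ_i P[A_i] ≤ 23·p = 23·(1/552) = 1/24.
Numerically: 1/24 ≈ 0.0417.
Is 1/24 < 1? YES.
Since P[∪ A_i] ≤ 1/24 < 1, the complement has P[∩ A_i^c] ≥ 1 − 1/24 = 23/24 > 0, so some outcome avoids every A_i.

23·p = 1/24 ≈ 0.0417; existence CERTIFIED by the union bound.


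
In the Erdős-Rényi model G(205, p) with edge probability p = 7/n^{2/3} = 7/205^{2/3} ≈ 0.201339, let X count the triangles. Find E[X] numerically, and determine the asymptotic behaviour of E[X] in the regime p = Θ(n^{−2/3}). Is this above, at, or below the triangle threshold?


Number of potential triangles: C(205, 3) = 1414910.
Each occurs with probability p³ ≈ (0.201339)³ ≈ 8.16180845e-03.
By linearity: E[X] = C(205, 3)·p³ ≈ 1414910 · 8.16180845e-03 ≈ 11548.224390.
Since α = 2/3 < 1, p = c/n^{2/3} ≫ 1/n is above the triangle threshold p ~ 1/n. Asymptotically E[X] ~ (c³/6)·n^{3(1−α)} = (7³/6)·n^{1} → ∞; triangles are abundant w.h.p.

E[X] ≈ 11548.224390; in regime p = Θ(1/n^{2/3}) E[X] diverges (above the triangle threshold p ~ 1/n).


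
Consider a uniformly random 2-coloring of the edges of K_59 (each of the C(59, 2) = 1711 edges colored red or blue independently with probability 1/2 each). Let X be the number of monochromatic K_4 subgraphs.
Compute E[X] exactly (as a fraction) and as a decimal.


Let X = Σ_S X_S over the C(59, 4) = 455126 subsets S of size 4, where X_S = 1 if the K_4 on S is monochromatic.
For a fixed S, the K_4 on S has C(4, 2) = 6 edges. P[all 6 edges red] = (1/2)^6, and likewise for blue, so P[monochromatic] = 2·(1/2)^6 = 2^{1 − 6} = 1/32.
By linearity of expectation: E[X] = C(59, 4) · 2^{1 − 6} = 455126 · 1/32 = 227563/16.
Numerically: E[X] ≈ 14222.687500.

E[X] = C(59,4)·2^(1−C(4,2)) = 227563/16 ≈ 14222.687500.


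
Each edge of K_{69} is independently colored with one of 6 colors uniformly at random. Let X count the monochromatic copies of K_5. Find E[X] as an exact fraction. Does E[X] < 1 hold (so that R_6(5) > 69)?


E[X] = C(69, 5) · 6^{1 − 10} = 11238513 · 6^{−9} = 11238513/10077696.
As a reduced fraction: E[X] = 3746171/3359232 ≈ 1.1152.
Is E[X] < 1? NO.
Since E[X] ≥ 1, the first-moment bound is inconclusive at n = 69; it does NOT by itself certify R_6(5) > 69.

E[X] = 3746171/3359232 ≈ 1.1152; E[X] ≥ 1; first-moment method inconclusive here.


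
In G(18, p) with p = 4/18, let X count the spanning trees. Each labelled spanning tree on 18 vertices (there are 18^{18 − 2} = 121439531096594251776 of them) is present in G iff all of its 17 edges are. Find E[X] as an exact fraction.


K_18 has 18^{18 − 2} = 121439531096594251776 labelled spanning trees.
For each such spanning tree H, let X_H = 1 if all 17 edges of H are present in G. Then P[X_H = 1] = p^{17} = (2/9)^{17} = 131072/16677181699666569.
By linearity: E[X] = Σ_H E[X_H] = 121439531096594251776 · p^{17} = 121439531096594251776 · 131072/16677181699666569 = 8589934592/9.
Numerically: E[X] ≈ 9.544e+08.

E[X] = 121439531096594251776 · (2/9)^{17} = 8589934592/9 ≈ 9.544e+08.


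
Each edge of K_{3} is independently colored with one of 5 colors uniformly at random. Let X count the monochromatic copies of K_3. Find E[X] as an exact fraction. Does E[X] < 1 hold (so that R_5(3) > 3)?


E[X] = C(3, 3) · 5^{1 − 3} = 1 · 5^{−2} = 1/25.
As a reduced fraction: E[X] = 1/25 ≈ 0.040.
Is E[X] < 1? YES.
Since E[X] < 1, there exists a 5-coloring of K_{3} with no monochromatic K_3; hence R_5(3) > 3.

E[X] = 1/25 ≈ 0.040; E[X] < 1, so R_5(3) > 3.


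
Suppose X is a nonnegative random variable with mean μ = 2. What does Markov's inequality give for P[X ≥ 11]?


μ = E[X] = 2, a = 11.
Markov: P[X ≥ 11] ≤ μ/a = (2)/11 = 2/11.
Numerically: ≈ 0.1818.
(Since a = 11 > μ = 2.0000, the bound 2/11 is < 1 and informative.)

P[X ≥ 11] ≤ 2/11 ≈ 0.1818.


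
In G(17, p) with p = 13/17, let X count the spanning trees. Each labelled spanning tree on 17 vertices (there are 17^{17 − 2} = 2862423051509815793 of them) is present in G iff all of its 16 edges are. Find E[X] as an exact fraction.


K_17 has 17^{17 − 2} = 2862423051509815793 labelled spanning trees.
For each such spanning tree H, let X_H = 1 if all 16 edges of H are present in G. Then P[X_H = 1] = p^{16} = (13/17)^{16} = 665416609183179841/48661191875666868481.
Summing the indicators: E[X] = Σ_H E[X_H] = 2862423051509815793 · p^{16} = 2862423051509815793 · 665416609183179841/48661191875666868481 = 665416609183179841/17.
Numerically: E[X] ≈ 3.91e+16.

E[X] = 2862423051509815793 · (13/17)^{16} = 665416609183179841/17 ≈ 3.91e+16.


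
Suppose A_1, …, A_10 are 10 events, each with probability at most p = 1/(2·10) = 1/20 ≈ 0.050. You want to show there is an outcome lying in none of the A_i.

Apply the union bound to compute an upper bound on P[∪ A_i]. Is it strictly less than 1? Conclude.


Union bound: P[∪_{i=1}^{10} A_i] ≤ Σ_i P[A_i] ≤ 10·p = 10·(1/20) = 1/2.
Numerically: 1/2 ≈ 0.500.
Is 1/2 < 1? YES.
Since P[∪ A_i] ≤ 1/2 < 1, the complement has P[∩ A_i^c] ≥ 1 − 1/2 = 1/2 > 0, so some outcome avoids every A_i.

10·p = 1/2 ≈ 0.500; existence CERTIFIED by the union bound.


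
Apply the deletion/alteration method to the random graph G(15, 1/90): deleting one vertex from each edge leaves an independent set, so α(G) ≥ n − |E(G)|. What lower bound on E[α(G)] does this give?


E[|E(G)|] = C(15, 2)·p = 105 · (1/90) = 7/6.
E[α(G)] ≥ n − E[|E(G)|] = 15 − 7/6 = 83/6.
Numerically: ≈ 13.83333.
(This is only a lower bound; the true E[α(G)] may be larger.)

E[α(G)] ≥ 83/6 ≈ 13.83333.


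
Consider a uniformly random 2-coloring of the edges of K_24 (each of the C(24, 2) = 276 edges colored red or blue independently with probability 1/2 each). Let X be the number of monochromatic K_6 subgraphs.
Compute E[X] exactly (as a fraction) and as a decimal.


Let X = Σ_S X_S over the C(24, 6) = 134596 subsets S of size 6, where X_S = 1 if the K_6 on S is monochromatic.
For a fixed S, the K_6 on S has C(6, 2) = 15 edges. P[all 15 edges red] = (1/2)^15, and likewise for blue, so P[monochromatic] = 2·(1/2)^15 = 2^{1 − 15} = 1/16384.
Summing: E[X] = C(24, 6) · 2^{1 − 15} = 134596 · 1/16384 = 33649/4096.
Numerically: E[X] ≈ 8.215088.

E[X] = C(24,6)·2^(1−C(6,2)) = 33649/4096 ≈ 8.215088.


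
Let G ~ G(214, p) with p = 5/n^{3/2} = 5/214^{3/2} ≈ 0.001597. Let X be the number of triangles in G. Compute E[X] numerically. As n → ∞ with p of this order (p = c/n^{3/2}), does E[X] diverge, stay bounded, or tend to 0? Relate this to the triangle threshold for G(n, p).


Number of potential triangles: C(214, 3) = 1610564.
Each occurs with probability p³ ≈ (0.001597)³ ≈ 4.074253e-09.
By linearity: E[X] = C(214, 3)·p³ ≈ 1610564 · 4.074253e-09 ≈ 0.0066.
Since α = 3/2 > 1, p = c/n^{3/2} = o(1/n) is below the triangle threshold p ~ 1/n. Asymptotically E[X] ~ (c³/6)·n^{3(1−α)} = (5³/6)·n^{-1.5} → 0, so by Markov's inequality G has no triangles w.h.p.

E[X] ≈ 0.0066; in regime p = Θ(1/n^{3/2}) E[X] tends to 0 (below the triangle threshold p ~ 1/n).


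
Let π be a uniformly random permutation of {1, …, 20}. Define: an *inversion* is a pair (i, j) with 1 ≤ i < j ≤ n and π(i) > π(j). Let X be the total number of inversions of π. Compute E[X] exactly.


Write X = Σ X_I over the C(20, 2) = 190 pairs i < j, with X_I the indicator of one inversion.
There are 190 indicators.
For each fixed pair i < j, the values π(i) and π(j) are two distinct elements of {1, …, 20} in uniformly random order; by symmetry P[π(i) > π(j)] = 1/2.
By linearity: E[X] = 190 · (1/2) = C(20, 2) · (1/2) = 190/2 = 95 ≈ 95.000.

E[X] = 95 = 95.000.


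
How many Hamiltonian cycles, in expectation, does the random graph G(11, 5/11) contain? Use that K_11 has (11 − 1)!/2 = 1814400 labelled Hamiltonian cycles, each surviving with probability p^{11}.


K_11 has (11 − 1)!/2 = 1814400 labelled Hamiltonian cycles.
For each such Hamiltonian cycle H, let X_H = 1 if all 11 edges of H are present in G. Then P[X_H = 1] = p^{11} = (5/11)^{11} = 48828125/285311670611.
By linearity of expectation: E[X] = Σ_H E[X_H] = 1814400 · p^{11} = 1814400 · 48828125/285311670611 = 88593750000000/285311670611.
Numerically: E[X] ≈ 310.5.

E[X] = 1814400 · (5/11)^{11} = 88593750000000/285311670611 ≈ 310.5.


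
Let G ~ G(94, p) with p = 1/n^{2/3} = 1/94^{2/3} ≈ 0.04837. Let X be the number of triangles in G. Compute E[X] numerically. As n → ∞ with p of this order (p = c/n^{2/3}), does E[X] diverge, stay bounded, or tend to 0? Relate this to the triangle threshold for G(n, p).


Number of potential triangles: C(94, 3) = 134044.
Each occurs with probability p³ ≈ (0.04837)³ ≈ 1.131734e-04.
By linearity: E[X] = C(94, 3)·p³ ≈ 134044 · 1.131734e-04 ≈ 15.1702.
Since α = 2/3 < 1, p = c/n^{2/3} ≫ 1/n is above the triangle threshold p ~ 1/n. Asymptotically E[X] ~ (c³/6)·n^{3(1−α)} = (1³/6)·n^{1} → ∞; triangles are abundant w.h.p.

E[X] ≈ 15.1702; in regime p = Θ(1/n^{2/3}) E[X] diverges (above the triangle threshold p ~ 1/n).


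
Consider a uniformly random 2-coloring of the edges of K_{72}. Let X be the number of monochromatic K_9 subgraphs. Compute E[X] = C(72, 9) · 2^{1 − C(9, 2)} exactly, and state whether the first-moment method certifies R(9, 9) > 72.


E[X] = C(72, 9) · 2^{1 − 36} = 85113005120 · 2^{−35} = 85113005120/34359738368.
As a reduced fraction: E[X] = 1329890705/536870912 ≈ 2.47711.
Is E[X] < 1? NO.
Since E[X] ≥ 1, the first-moment bound is inconclusive at n = 72; it does NOT by itself certify R(9, 9) > 72.

E[X] = 1329890705/536870912 ≈ 2.47711; E[X] ≥ 1; first-moment method inconclusive here.


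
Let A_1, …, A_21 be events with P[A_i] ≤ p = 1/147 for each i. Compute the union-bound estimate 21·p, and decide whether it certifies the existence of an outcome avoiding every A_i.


Union bound: P[∪_{i=1}^{21} A_i] ≤ Σ_i P[A_i] ≤ 21·p = 21·(1/147) = 1/7.
Numerically: 1/7 ≈ 0.143.
Is 1/7 < 1? YES.
Since P[∪ A_i] ≤ 1/7 < 1, the complement has P[∩ A_i^c] ≥ 1 − 1/7 = 6/7 > 0, so some outcome avoids every A_i.

21·p = 1/7 ≈ 0.143; existence CERTIFIED by the union bound.


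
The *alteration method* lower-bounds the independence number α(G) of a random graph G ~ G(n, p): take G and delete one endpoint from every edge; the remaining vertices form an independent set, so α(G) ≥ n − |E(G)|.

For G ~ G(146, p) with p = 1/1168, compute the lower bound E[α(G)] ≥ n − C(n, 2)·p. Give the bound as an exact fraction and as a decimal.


E[|E(G)|] = C(146, 2)·p = 10585 · (1/1168) = 145/16.
E[α(G)] ≥ n − E[|E(G)|] = 146 − 145/16 = 2191/16.
Numerically: ≈ 136.937500.
(This is only a lower bound; the true E[α(G)] may be larger.)

E[α(G)] ≥ 2191/16 ≈ 136.937500.


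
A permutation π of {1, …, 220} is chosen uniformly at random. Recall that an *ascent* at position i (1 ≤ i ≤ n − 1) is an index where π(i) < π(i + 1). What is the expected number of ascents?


Write X = Σ X_I over i = 1, …, 219, with X_I the indicator of one ascent.
There are 219 indicators.
For each fixed i, the pair (π(i), π(i+1)) is a uniformly random ordered pair of distinct values from {1, …, 220}; by symmetry P[π(i) < π(i+1)] = 1/2.
By linearity: E[X] = 219 · (1/2) = (220 − 1) · (1/2) = 219/2 ≈ 109.5000.

E[X] = 219/2 = 109.5000.


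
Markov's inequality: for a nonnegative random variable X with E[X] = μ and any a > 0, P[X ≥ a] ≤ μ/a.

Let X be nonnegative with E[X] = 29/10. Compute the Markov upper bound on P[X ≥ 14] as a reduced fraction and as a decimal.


μ = E[X] = 29/10, a = 14.
Markov: P[X ≥ 14] ≤ μ/a = (29/10)/14 = 29/140.
Numerically: ≈ 0.207.
(Since a = 14 > μ = 2.900, the bound 29/140 is < 1 and informative.)

P[X ≥ 14] ≤ 29/140 ≈ 0.207.


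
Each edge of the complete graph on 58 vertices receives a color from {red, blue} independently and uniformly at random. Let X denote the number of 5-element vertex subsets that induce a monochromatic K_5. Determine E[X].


Let X = Σ_S X_S over the C(58, 5) = 4582116 subsets S of size 5, where X_S = 1 if the K_5 on S is monochromatic.
For a fixed S, the K_5 on S has C(5, 2) = 10 edges. P[all 10 edges red] = (1/2)^10, and likewise for blue, so P[monochromatic] = 2·(1/2)^10 = 2^{1 − 10} = 1/512.
Summing: E[X] = C(58, 5) · 2^{1 − 10} = 4582116 · 1/512 = 1145529/128.
Numerically: E[X] ≈ 8949.4453.

E[X] = C(58,5)·2^(1−C(5,2)) = 1145529/128 ≈ 8949.4453.


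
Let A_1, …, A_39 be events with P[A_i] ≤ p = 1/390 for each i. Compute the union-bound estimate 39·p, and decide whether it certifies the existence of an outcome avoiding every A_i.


Union bound: P[∪_{i=1}^{39} A_i] ≤ Σ_i P[A_i] ≤ 39·p = 39·(1/390) = 1/10.
Numerically: 1/10 ≈ 0.1000.
Is 1/10 < 1? YES.
Since P[∪ A_i] ≤ 1/10 < 1, the complement has P[∩ A_i^c] ≥ 1 − 1/10 = 9/10 > 0, so some outcome avoids every A_i.

39·p = 1/10 ≈ 0.1000; existence CERTIFIED by the union bound.


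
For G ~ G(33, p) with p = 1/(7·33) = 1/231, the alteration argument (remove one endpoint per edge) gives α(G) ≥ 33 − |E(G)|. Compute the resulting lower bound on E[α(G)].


E[|E(G)|] = C(33, 2)·p = 528 · (1/231) = 16/7.
E[α(G)] ≥ n − E[|E(G)|] = 33 − 16/7 = 215/7.
Numerically: ≈ 30.714.
(This is only a lower bound; the true E[α(G)] may be larger.)

E[α(G)] ≥ 215/7 ≈ 30.714.


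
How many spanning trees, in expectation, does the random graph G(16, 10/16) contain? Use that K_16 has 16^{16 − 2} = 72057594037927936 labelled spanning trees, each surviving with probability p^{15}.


K_16 has 16^{16 − 2} = 72057594037927936 labelled spanning trees.
For each such spanning tree H, let X_H = 1 if all 15 edges of H are present in G. Then P[X_H = 1] = p^{15} = (5/8)^{15} = 30517578125/35184372088832.
By linearity: E[X] = Σ_H E[X_H] = 72057594037927936 · p^{15} = 72057594037927936 · 30517578125/35184372088832 = 62500000000000.
Numerically: E[X] ≈ 6.25e+13.

E[X] = 72057594037927936 · (5/8)^{15} = 62500000000000 ≈ 6.25e+13.


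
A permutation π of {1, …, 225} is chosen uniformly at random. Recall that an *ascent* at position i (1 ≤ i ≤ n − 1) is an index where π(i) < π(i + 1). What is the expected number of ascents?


Write X = Σ X_I over i = 1, …, 224, with X_I the indicator of one ascent.
There are 224 indicators.
For each fixed i, the pair (π(i), π(i+1)) is a uniformly random ordered pair of distinct values from {1, …, 225}; by symmetry P[π(i) < π(i+1)] = 1/2.
By linearity: E[X] = 224 · (1/2) = (225 − 1) · (1/2) = 112 ≈ 112.000.

E[X] = 112 = 112.000.


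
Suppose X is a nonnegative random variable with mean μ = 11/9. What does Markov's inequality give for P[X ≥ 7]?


μ = E[X] = 11/9, a = 7.
Markov: P[X ≥ 7] ≤ μ/a = (11/9)/7 = 11/63.
Numerically: ≈ 0.17460.
(Since a = 7 > μ = 1.22222, the bound 11/63 is < 1 and informative.)

P[X ≥ 7] ≤ 11/63 ≈ 0.17460.


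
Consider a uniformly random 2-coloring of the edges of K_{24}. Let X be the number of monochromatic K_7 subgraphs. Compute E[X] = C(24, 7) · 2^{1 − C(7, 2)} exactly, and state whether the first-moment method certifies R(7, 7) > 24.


E[X] = C(24, 7) · 2^{1 − 21} = 346104 · 2^{−20} = 346104/1048576.
As a reduced fraction: E[X] = 43263/131072 ≈ 0.3300705.
Is E[X] < 1? YES.
Since E[X] < 1, there exists a 2-coloring of K_{24} with no monochromatic K_7; hence R(7, 7) > 24.

E[X] = 43263/131072 ≈ 0.3300705; E[X] < 1, so R(7, 7) > 24.


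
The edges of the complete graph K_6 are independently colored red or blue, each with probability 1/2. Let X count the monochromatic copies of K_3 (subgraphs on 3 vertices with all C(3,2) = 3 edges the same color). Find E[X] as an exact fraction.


Let X = Σ_S X_S over the C(6, 3) = 20 subsets S of size 3, where X_S = 1 if the K_3 on S is monochromatic.
For a fixed S, the K_3 on S has C(3, 2) = 3 edges. P[all 3 edges red] = (1/2)^3, and likewise for blue, so P[monochromatic] = 2·(1/2)^3 = 2^{1 − 3} = 1/4.
By linearity of expectation: E[X] = C(6, 3) · 2^{1 − 3} = 20 · 1/4 = 5.
Numerically: E[X] ≈ 5.000.

E[X] = C(6,3)·2^(1−C(3,2)) = 5 ≈ 5.000.


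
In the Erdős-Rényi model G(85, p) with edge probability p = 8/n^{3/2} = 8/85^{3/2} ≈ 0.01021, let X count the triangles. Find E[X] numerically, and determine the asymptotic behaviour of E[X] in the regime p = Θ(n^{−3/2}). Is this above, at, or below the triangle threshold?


Number of potential triangles: C(85, 3) = 98770.
Each occurs with probability p³ ≈ (0.01021)³ ≈ 1.063861e-06.
By linearity: E[X] = C(85, 3)·p³ ≈ 98770 · 1.063861e-06 ≈ 0.1051.
Since α = 3/2 > 1, p = c/n^{3/2} = o(1/n) is below the triangle threshold p ~ 1/n. Asymptotically E[X] ~ (c³/6)·n^{3(1−α)} = (8³/6)·n^{-1.5} → 0, so by Markov's inequality G has no triangles w.h.p.

E[X] ≈ 0.1051; in regime p = Θ(1/n^{3/2}) E[X] tends to 0 (below the triangle threshold p ~ 1/n).


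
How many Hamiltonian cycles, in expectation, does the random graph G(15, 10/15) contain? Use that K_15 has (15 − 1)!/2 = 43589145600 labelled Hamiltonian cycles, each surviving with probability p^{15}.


K_15 has (15 − 1)!/2 = 43589145600 labelled Hamiltonian cycles.
For each such Hamiltonian cycle H, let X_H = 1 if all 15 edges of H are present in G. Then P[X_H = 1] = p^{15} = (2/3)^{15} = 32768/14348907.
Summing the indicators: E[X] = Σ_H E[X_H] = 43589145600 · p^{15} = 43589145600 · 32768/14348907 = 5877897625600/59049.
Numerically: E[X] ≈ 9.954e+07.

E[X] = 43589145600 · (2/3)^{15} = 5877897625600/59049 ≈ 9.954e+07.


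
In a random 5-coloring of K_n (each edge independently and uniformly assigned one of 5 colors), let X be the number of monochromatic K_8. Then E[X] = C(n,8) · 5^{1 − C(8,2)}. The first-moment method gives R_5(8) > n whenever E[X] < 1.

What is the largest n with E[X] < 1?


We need C(n, 8) · 5^{1 − 28} < 1, i.e. C(n, 8) < 5^{28 − 1} = 7450580596923828125.
Check values of n near the boundary:
  n = 862: C(862, 8) = 7317951015318931845; 7317951015318931845 < 7450580596923828125? YES
  n = 863: C(863, 8) = 7386423071602617757; 7386423071602617757 < 7450580596923828125? YES
  n = 864: C(864, 8) = 7455455062926006708; 7455455062926006708 < 7450580596923828125? NO
  n = 865: C(865, 8) = 7525050909487743060; 7525050909487743060 < 7450580596923828125? NO
The largest n with C(n, 8) < 7450580596923828125 is n = 863 (where E[X] = 7386423071602617757/7450580596923828125 ≈ 0.991389). Hence R_5(8) > 863, i.e. R_5(8) ≥ 864.

Largest n = 863; hence R_5(8) > 863.


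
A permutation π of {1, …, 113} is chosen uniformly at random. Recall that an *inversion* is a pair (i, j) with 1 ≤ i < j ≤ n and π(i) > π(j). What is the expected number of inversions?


Write X = Σ X_I over the C(113, 2) = 6328 pairs i < j, with X_I the indicator of one inversion.
There are 6328 indicators.
For each fixed pair i < j, the values π(i) and π(j) are two distinct elements of {1, …, 113} in uniformly random order; by symmetry P[π(i) > π(j)] = 1/2.
By linearity: E[X] = 6328 · (1/2) = C(113, 2) · (1/2) = 6328/2 = 3164 ≈ 3164.000000.

E[X] = 3164 = 3164.000000.


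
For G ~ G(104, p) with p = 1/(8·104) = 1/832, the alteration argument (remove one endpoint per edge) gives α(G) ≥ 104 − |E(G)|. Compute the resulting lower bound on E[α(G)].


E[|E(G)|] = C(104, 2)·p = 5356 · (1/832) = 103/16.
E[α(G)] ≥ n − E[|E(G)|] = 104 − 103/16 = 1561/16.
Numerically: ≈ 97.562500.
(This is only a lower bound; the true E[α(G)] may be larger.)

E[α(G)] ≥ 1561/16 ≈ 97.562500.


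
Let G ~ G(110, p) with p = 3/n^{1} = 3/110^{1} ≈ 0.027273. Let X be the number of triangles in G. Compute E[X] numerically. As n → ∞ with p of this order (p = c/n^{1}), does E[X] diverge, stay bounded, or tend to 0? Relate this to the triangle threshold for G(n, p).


Number of potential triangles: C(110, 3) = 215820.
Each occurs with probability p³ ≈ (0.027273)³ ≈ 2.0285500e-05.
By linearity: E[X] = C(110, 3)·p³ ≈ 215820 · 2.0285500e-05 ≈ 4.37802.
Here α = 1, so p = 3/n is exactly at the triangle threshold p ~ 1/n. Asymptotically E[X] → c³/6 = 3³/6 = 9/2 ≈ 4.50000, a bounded constant. In this regime the triangle count is asymptotically Poisson(c³/6).

E[X] ≈ 4.37802; in regime p = Θ(1/n^{1}) E[X] stays bounded (at the triangle threshold p ~ 1/n).


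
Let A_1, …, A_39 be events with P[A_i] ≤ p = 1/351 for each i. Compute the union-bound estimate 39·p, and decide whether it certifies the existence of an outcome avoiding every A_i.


Union bound: P[∪_{i=1}^{39} A_i] ≤ Σ_i P[A_i] ≤ 39·p = 39·(1/351) = 1/9.
Numerically: 1/9 ≈ 0.1111111.
Is 1/9 < 1? YES.
Since P[∪ A_i] ≤ 1/9 < 1, the complement has P[∩ A_i^c] ≥ 1 − 1/9 = 8/9 > 0, so some outcome avoids every A_i.

39·p = 1/9 ≈ 0.1111111; existence CERTIFIED by the union bound.


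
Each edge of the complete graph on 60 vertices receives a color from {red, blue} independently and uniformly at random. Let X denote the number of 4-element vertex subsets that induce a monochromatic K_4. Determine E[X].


Let X = Σ_S X_S over the C(60, 4) = 487635 subsets S of size 4, where X_S = 1 if the K_4 on S is monochromatic.
For a fixed S, the K_4 on S has C(4, 2) = 6 edges. P[all 6 edges red] = (1/2)^6, and likewise for blue, so P[monochromatic] = 2·(1/2)^6 = 2^{1 − 6} = 1/32.
Summing: E[X] = C(60, 4) · 2^{1 − 6} = 487635 · 1/32 = 487635/32.
Numerically: E[X] ≈ 15238.594.

E[X] = C(60,4)·2^(1−C(4,2)) = 487635/32 ≈ 15238.594.


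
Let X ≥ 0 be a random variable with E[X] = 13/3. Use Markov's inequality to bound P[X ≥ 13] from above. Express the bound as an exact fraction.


μ = E[X] = 13/3, a = 13.
Markov: P[X ≥ 13] ≤ μ/a = (13/3)/13 = 1/3.
Numerically: ≈ 0.333.
(Since a = 13 > μ = 4.333, the bound 1/3 is < 1 and informative.)

P[X ≥ 13] ≤ 1/3 ≈ 0.333.


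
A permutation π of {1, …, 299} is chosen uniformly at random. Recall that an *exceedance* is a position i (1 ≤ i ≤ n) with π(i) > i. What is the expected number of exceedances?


Write X = Σ_{i=1}^{299} X_i, where X_i = 1_{π(i) > i}.
For each fixed i, π(i) is uniform over {1, …, 299} (marginal of a uniform permutation), so P[π(i) > i] = (n − i)/n. Summing: Σ_{i=1}^{299} (n − i)/n = (0 + 1 + … + 298)/299 = 299(299 − 1)/(2·299) = (299 − 1)/2.
Hence E[X] = Σ_{i=1}^{299} (299 − i)/299 = 149 ≈ 149.0000.

E[X] = 149 = 149.0000.


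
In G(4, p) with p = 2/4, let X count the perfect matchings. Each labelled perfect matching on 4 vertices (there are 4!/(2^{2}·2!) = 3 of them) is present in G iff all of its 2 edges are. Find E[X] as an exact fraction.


K_4 has 4!/(2^{2}·2!) = 3 labelled perfect matchings.
For each such perfect matching H, let X_H = 1 if all 2 edges of H are present in G. Then P[X_H = 1] = p^{2} = (1/2)^{2} = 1/4.
By linearity: E[X] = Σ_H E[X_H] = 3 · p^{2} = 3 · 1/4 = 3/4.
Numerically: E[X] ≈ 0.75.

E[X] = 3 · (1/2)^{2} = 3/4 ≈ 0.75.


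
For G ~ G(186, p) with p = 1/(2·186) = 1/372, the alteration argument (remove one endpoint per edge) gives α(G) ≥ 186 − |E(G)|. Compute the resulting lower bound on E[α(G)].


E[|E(G)|] = C(186, 2)·p = 17205 · (1/372) = 185/4.
E[α(G)] ≥ n − E[|E(G)|] = 186 − 185/4 = 559/4.
Numerically: ≈ 139.75000.
(This is only a lower bound; the true E[α(G)] may be larger.)

E[α(G)] ≥ 559/4 ≈ 139.75000.


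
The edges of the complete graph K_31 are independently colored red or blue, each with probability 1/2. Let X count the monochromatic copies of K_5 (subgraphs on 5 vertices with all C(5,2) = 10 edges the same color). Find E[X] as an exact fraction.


Let X = Σ_S X_S over the C(31, 5) = 169911 subsets S of size 5, where X_S = 1 if the K_5 on S is monochromatic.
For a fixed S, the K_5 on S has C(5, 2) = 10 edges. P[all 10 edges red] = (1/2)^10, and likewise for blue, so P[monochromatic] = 2·(1/2)^10 = 2^{1 − 10} = 1/512.
By linearity: E[X] = C(31, 5) · 2^{1 − 10} = 169911 · 1/512 = 169911/512.
Numerically: E[X] ≈ 331.857422.

E[X] = C(31,5)·2^(1−C(5,2)) = 169911/512 ≈ 331.857422.


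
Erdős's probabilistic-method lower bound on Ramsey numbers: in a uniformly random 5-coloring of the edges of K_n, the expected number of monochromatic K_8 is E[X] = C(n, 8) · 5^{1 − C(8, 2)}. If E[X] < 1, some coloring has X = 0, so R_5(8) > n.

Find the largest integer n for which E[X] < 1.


We need C(n, 8) · 5^{1 − 28} < 1, i.e. C(n, 8) < 5^{28 − 1} = 7450580596923828125.
Check values of n near the boundary:
  n = 857: C(857, 8) = 6983854138365964575; 6983854138365964575 < 7450580596923828125? YES
  n = 858: C(858, 8) = 7049584530256467771; 7049584530256467771 < 7450580596923828125? YES
  n = 859: C(859, 8) = 7115855595170747139; 7115855595170747139 < 7450580596923828125? YES
  n = 860: C(860, 8) = 7182671140665308145; 7182671140665308145 < 7450580596923828125? YES
  n = 861: C(861, 8) = 7250034996615275865; 7250034996615275865 < 7450580596923828125? YES
  n = 862: C(862, 8) = 7317951015318931845; 7317951015318931845 < 7450580596923828125? YES
  n = 863: C(863, 8) = 7386423071602617757; 7386423071602617757 < 7450580596923828125? YES
  n = 864: C(864, 8) = 7455455062926006708; 7455455062926006708 < 7450580596923828125? NO
The largest n with C(n, 8) < 7450580596923828125 is n = 863 (where E[X] = 7386423071602617757/7450580596923828125 ≈ 0.9914). Hence R_5(8) > 863, i.e. R_5(8) ≥ 864.

Largest n = 863; hence R_5(8) > 863.


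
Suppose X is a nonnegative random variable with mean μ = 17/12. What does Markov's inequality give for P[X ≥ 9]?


μ = E[X] = 17/12, a = 9.
Markov: P[X ≥ 9] ≤ μ/a = (17/12)/9 = 17/108.
Numerically: ≈ 0.15741.
(Since a = 9 > μ = 1.41667, the bound 17/108 is < 1 and informative.)

P[X ≥ 9] ≤ 17/108 ≈ 0.15741.


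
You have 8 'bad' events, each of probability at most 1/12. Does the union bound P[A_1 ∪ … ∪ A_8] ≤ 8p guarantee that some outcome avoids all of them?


Union bound: P[∪_{i=1}^{8} A_i] ≤ Σ_i P[A_i] ≤ 8·p = 8·(1/12) = 2/3.
Numerically: 2/3 ≈ 0.66667.
Is 2/3 < 1? YES.
Since P[∪ A_i] ≤ 2/3 < 1, the complement has P[∩ A_i^c] ≥ 1 − 2/3 = 1/3 > 0, so some outcome avoids every A_i.

8·p = 2/3 ≈ 0.66667; existence CERTIFIED by the union bound.


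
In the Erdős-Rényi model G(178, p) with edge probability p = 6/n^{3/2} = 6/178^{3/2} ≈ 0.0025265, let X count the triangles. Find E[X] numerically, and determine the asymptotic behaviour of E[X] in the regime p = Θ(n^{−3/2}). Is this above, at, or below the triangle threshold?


Number of potential triangles: C(178, 3) = 924176.
Each occurs with probability p³ ≈ (0.0025265)³ ≈ 1.6127377e-08.
By linearity: E[X] = C(178, 3)·p³ ≈ 924176 · 1.6127377e-08 ≈ 0.01490.
Since α = 3/2 > 1, p = c/n^{3/2} = o(1/n) is below the triangle threshold p ~ 1/n. Asymptotically E[X] ~ (c³/6)·n^{3(1−α)} = (6³/6)·n^{-1.5} → 0, so by Markov's inequality G has no triangles w.h.p.

E[X] ≈ 0.01490; in regime p = Θ(1/n^{3/2}) E[X] tends to 0 (below the triangle threshold p ~ 1/n).


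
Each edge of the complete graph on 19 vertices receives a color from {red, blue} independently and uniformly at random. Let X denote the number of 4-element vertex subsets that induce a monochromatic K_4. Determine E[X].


Let X = Σ_S X_S over the C(19, 4) = 3876 subsets S of size 4, where X_S = 1 if the K_4 on S is monochromatic.
For a fixed S, the K_4 on S has C(4, 2) = 6 edges. P[all 6 edges red] = (1/2)^6, and likewise for blue, so P[monochromatic] = 2·(1/2)^6 = 2^{1 − 6} = 1/32.
By linearity of expectation: E[X] = C(19, 4) · 2^{1 − 6} = 3876 · 1/32 = 969/8.
Numerically: E[X] ≈ 121.125000.

E[X] = C(19,4)·2^(1−C(4,2)) = 969/8 ≈ 121.125000.


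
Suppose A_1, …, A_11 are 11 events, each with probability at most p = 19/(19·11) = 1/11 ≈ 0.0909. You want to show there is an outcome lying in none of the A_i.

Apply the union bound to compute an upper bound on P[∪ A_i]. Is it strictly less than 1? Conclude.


Union bound: P[∪_{i=1}^{11} A_i] ≤ Σ_i P[A_i] ≤ 11·p = 11·(1/11) = 1.
Numerically: 1 ≈ 1.0000.
Is 1 < 1? NO.
Since the bound 1 is ≥ 1, the union bound is uninformative here; it does NOT by itself certify existence.

11·p = 1 ≈ 1.0000; existence NOT certified by the union bound.


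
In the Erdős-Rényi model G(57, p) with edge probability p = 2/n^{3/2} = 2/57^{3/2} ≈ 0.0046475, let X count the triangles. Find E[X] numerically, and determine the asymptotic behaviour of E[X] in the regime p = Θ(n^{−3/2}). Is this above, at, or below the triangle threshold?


Number of potential triangles: C(57, 3) = 29260.
Each occurs with probability p³ ≈ (0.0046475)³ ≈ 1.0038137e-07.
By linearity: E[X] = C(57, 3)·p³ ≈ 29260 · 1.0038137e-07 ≈ 0.00294.
Since α = 3/2 > 1, p = c/n^{3/2} = o(1/n) is below the triangle threshold p ~ 1/n. Asymptotically E[X] ~ (c³/6)·n^{3(1−α)} = (2³/6)·n^{-1.5} → 0, so by Markov's inequality G has no triangles w.h.p.

E[X] ≈ 0.00294; in regime p = Θ(1/n^{3/2}) E[X] tends to 0 (below the triangle threshold p ~ 1/n).


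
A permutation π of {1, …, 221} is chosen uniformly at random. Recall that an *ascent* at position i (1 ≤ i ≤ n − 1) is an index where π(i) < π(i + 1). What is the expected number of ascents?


Write X = Σ X_I over i = 1, …, 220, with X_I the indicator of one ascent.
There are 220 indicators.
For each fixed i, the pair (π(i), π(i+1)) is a uniformly random ordered pair of distinct values from {1, …, 221}; by symmetry P[π(i) < π(i+1)] = 1/2.
By linearity: E[X] = 220 · (1/2) = (221 − 1) · (1/2) = 110 ≈ 110.0000.

E[X] = 110 = 110.0000.


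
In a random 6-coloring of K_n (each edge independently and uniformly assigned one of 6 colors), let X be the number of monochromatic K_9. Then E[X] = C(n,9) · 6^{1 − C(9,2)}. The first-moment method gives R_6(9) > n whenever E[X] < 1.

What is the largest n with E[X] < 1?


We need C(n, 9) · 6^{1 − 36} < 1, i.e. C(n, 9) < 6^{36 − 1} = 1719070799748422591028658176.
Check values of n near the boundary:
  n = 4404: C(4404, 9) = 1703375445537161676647015880; 1703375445537161676647015880 < 1719070799748422591028658176? YES
  n = 4405: C(4405, 9) = 1706862792900636302463627150; 1706862792900636302463627150 < 1719070799748422591028658176? YES
  n = 4406: C(4406, 9) = 1710356485221788389505285700; 1710356485221788389505285700 < 1719070799748422591028658176? YES
  n = 4407: C(4407, 9) = 1713856532599459170657070050; 1713856532599459170657070050 < 1719070799748422591028658176? YES
  n = 4408: C(4408, 9) = 1717362945146264156457459600; 1717362945146264156457459600 < 1719070799748422591028658176? YES
  n = 4409: C(4409, 9) = 1720875732988608787686577131; 1720875732988608787686577131 < 1719070799748422591028658176? NO
  n = 4410: C(4410, 9) = 1724394906266704102180823710; 1724394906266704102180823710 < 1719070799748422591028658176? NO
The largest n with C(n, 9) < 1719070799748422591028658176 is n = 4408 (where E[X] = 35778394690547169926197075/35813974994758803979763712 ≈ 0.9990065). Hence R_6(9) > 4408, i.e. R_6(9) ≥ 4409.

Largest n = 4408; hence R_6(9) > 4408.


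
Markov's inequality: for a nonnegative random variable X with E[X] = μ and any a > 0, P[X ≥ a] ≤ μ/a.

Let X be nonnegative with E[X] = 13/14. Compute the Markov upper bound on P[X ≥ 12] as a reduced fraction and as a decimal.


μ = E[X] = 13/14, a = 12.
Markov: P[X ≥ 12] ≤ μ/a = (13/14)/12 = 13/168.
Numerically: ≈ 0.0774.
(Since a = 12 > μ = 0.9286, the bound 13/168 is < 1 and informative.)

P[X ≥ 12] ≤ 13/168 ≈ 0.0774.


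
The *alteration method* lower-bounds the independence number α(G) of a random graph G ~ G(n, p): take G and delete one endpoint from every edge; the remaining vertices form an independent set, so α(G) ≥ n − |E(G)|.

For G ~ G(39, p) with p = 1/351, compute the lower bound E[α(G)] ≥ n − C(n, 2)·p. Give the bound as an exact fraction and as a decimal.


E[|E(G)|] = C(39, 2)·p = 741 · (1/351) = 19/9.
E[α(G)] ≥ n − E[|E(G)|] = 39 − 19/9 = 332/9.
Numerically: ≈ 36.888889.
(This is only a lower bound; the true E[α(G)] may be larger.)

E[α(G)] ≥ 332/9 ≈ 36.888889.


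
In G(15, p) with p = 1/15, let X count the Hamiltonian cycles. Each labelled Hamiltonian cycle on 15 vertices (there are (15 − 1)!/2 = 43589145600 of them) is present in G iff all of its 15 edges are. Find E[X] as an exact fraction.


K_15 has (15 − 1)!/2 = 43589145600 labelled Hamiltonian cycles.
For each such Hamiltonian cycle H, let X_H = 1 if all 15 edges of H are present in G. Then P[X_H = 1] = p^{15} = (1/15)^{15} = 1/437893890380859375.
By linearity: E[X] = Σ_H E[X_H] = 43589145600 · p^{15} = 43589145600 · 1/437893890380859375 = 7175168/72081298828125.
Numerically: E[X] ≈ 9.9543e-08.

E[X] = 43589145600 · (1/15)^{15} = 7175168/72081298828125 ≈ 9.9543e-08.


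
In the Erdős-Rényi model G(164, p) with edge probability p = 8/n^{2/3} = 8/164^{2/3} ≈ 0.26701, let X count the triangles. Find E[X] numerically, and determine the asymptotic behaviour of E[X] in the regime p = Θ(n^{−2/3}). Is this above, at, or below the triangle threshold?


Number of potential triangles: C(164, 3) = 721764.
Each occurs with probability p³ ≈ (0.26701)³ ≈ 1.9036288e-02.
By linearity: E[X] = C(164, 3)·p³ ≈ 721764 · 1.9036288e-02 ≈ 13739.70732.
Since α = 2/3 < 1, p = c/n^{2/3} ≫ 1/n is above the triangle threshold p ~ 1/n. Asymptotically E[X] ~ (c³/6)·n^{3(1−α)} = (8³/6)·n^{1} → ∞; triangles are abundant w.h.p.

E[X] ≈ 13739.70732; in regime p = Θ(1/n^{2/3}) E[X] diverges (above the triangle threshold p ~ 1/n).


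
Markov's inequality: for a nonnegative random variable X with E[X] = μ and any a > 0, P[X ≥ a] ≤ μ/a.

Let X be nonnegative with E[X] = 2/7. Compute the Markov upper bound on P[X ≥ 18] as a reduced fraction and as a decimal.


μ = E[X] = 2/7, a = 18.
Markov: P[X ≥ 18] ≤ μ/a = (2/7)/18 = 1/63.
Numerically: ≈ 0.01587.
(Since a = 18 > μ = 0.28571, the bound 1/63 is < 1 and informative.)

P[X ≥ 18] ≤ 1/63 ≈ 0.01587.


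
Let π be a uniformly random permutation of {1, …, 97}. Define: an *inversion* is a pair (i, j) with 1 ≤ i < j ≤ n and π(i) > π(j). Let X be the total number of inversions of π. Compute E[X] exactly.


Write X = Σ X_I over the C(97, 2) = 4656 pairs i < j, with X_I the indicator of one inversion.
There are 4656 indicators.
For each fixed pair i < j, the values π(i) and π(j) are two distinct elements of {1, …, 97} in uniformly random order; by symmetry P[π(i) > π(j)] = 1/2.
By linearity: E[X] = 4656 · (1/2) = C(97, 2) · (1/2) = 4656/2 = 2328 ≈ 2328.000000.

E[X] = 2328 = 2328.000000.


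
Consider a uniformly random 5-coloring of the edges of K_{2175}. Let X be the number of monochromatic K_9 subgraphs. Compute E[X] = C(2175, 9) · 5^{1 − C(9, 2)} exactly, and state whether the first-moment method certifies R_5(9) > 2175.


E[X] = C(2175, 9) · 5^{1 − 36} = 2952382442121838483046575 · 5^{−35} = 2952382442121838483046575/2910383045673370361328125.
As a reduced fraction: E[X] = 118095297684873539321863/116415321826934814453125 ≈ 1.0144309.
Is E[X] < 1? NO.
Since E[X] ≥ 1, the first-moment bound is inconclusive at n = 2175; it does NOT by itself certify R_5(9) > 2175.

E[X] = 118095297684873539321863/116415321826934814453125 ≈ 1.0144309; E[X] ≥ 1; first-moment method inconclusive here.


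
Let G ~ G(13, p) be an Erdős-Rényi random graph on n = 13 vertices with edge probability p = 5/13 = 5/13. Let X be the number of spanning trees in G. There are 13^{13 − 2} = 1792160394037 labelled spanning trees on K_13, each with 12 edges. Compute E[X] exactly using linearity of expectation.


K_13 has 13^{13 − 2} = 1792160394037 labelled spanning trees.
For each such spanning tree H, let X_H = 1 if all 12 edges of H are present in G. Then P[X_H = 1] = p^{12} = (5/13)^{12} = 244140625/23298085122481.
Summing the indicators: E[X] = Σ_H E[X_H] = 1792160394037 · p^{12} = 1792160394037 · 244140625/23298085122481 = 244140625/13.
Numerically: E[X] ≈ 1.878e+07.

E[X] = 1792160394037 · (5/13)^{12} = 244140625/13 ≈ 1.878e+07.


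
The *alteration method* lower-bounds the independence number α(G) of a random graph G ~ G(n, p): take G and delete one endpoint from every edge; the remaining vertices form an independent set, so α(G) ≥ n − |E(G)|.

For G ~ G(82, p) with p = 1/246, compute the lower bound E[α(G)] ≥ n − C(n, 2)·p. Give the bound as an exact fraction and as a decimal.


E[|E(G)|] = C(82, 2)·p = 3321 · (1/246) = 27/2.
E[α(G)] ≥ n − E[|E(G)|] = 82 − 27/2 = 137/2.
Numerically: ≈ 68.5000.
(This is only a lower bound; the true E[α(G)] may be larger.)

E[α(G)] ≥ 137/2 ≈ 68.5000.


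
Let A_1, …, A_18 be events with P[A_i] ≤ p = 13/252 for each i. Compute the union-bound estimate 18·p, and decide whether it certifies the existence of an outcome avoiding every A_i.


Union bound: P[∪_{i=1}^{18} A_i] ≤ Σ_i P[A_i] ≤ 18·p = 18·(13/252) = 13/14.
Numerically: 13/14 ≈ 0.92857.
Is 13/14 < 1? YES.
Since P[∪ A_i] ≤ 13/14 < 1, the complement has P[∩ A_i^c] ≥ 1 − 13/14 = 1/14 > 0, so some outcome avoids every A_i.

18·p = 13/14 ≈ 0.92857; existence CERTIFIED by the union bound.


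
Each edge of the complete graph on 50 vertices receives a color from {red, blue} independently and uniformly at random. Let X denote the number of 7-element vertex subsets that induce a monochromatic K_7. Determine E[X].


Let X = Σ_S X_S over the C(50, 7) = 99884400 subsets S of size 7, where X_S = 1 if the K_7 on S is monochromatic.
For a fixed S, the K_7 on S has C(7, 2) = 21 edges. P[all 21 edges red] = (1/2)^21, and likewise for blue, so P[monochromatic] = 2·(1/2)^21 = 2^{1 − 21} = 1/1048576.
By linearity of expectation: E[X] = C(50, 7) · 2^{1 − 21} = 99884400 · 1/1048576 = 6242775/65536.
Numerically: E[X] ≈ 95.2572.

E[X] = C(50,7)·2^(1−C(7,2)) = 6242775/65536 ≈ 95.2572.


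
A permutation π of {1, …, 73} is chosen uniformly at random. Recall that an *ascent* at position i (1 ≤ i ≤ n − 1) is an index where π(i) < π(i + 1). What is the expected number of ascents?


Write X = Σ X_I over i = 1, …, 72, with X_I the indicator of one ascent.
There are 72 indicators.
For each fixed i, the pair (π(i), π(i+1)) is a uniformly random ordered pair of distinct values from {1, …, 73}; by symmetry P[π(i) < π(i+1)] = 1/2.
By linearity: E[X] = 72 · (1/2) = (73 − 1) · (1/2) = 36 ≈ 36.00000.

E[X] = 36 = 36.00000.
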